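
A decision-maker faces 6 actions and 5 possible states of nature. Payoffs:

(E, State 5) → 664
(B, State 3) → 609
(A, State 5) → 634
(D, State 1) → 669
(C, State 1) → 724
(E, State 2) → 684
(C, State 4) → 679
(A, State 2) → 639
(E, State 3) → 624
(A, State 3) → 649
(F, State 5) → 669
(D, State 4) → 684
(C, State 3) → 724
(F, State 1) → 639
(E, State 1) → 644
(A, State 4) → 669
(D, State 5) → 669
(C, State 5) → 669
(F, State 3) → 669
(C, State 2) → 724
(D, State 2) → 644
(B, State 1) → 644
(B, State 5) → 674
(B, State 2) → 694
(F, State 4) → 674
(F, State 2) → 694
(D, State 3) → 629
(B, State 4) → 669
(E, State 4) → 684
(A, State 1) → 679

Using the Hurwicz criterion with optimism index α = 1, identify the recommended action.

C

A: 1·679 + 0·634 = 679
B: 1·694 + 0·609 = 694
C: 1·724 + 0·669 = 724
D: 1·684 + 0·629 = 684
E: 1·684 + 0·624 = 684
F: 1·694 + 0·639 = 694
Highest Hurwicz score = 724 → C.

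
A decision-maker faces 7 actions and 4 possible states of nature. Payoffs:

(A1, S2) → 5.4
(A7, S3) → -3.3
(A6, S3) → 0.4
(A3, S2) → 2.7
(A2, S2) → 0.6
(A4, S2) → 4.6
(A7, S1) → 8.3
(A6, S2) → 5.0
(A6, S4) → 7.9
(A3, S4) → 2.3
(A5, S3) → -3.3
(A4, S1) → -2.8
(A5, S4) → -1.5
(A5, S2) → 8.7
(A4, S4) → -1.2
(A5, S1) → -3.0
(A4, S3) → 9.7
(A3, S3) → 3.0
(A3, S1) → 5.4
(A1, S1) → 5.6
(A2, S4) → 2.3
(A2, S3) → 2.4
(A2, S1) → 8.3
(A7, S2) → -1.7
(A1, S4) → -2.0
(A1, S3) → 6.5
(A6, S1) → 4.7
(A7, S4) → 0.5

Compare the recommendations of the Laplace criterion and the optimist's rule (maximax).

laplace → A6; maximax → A4 (disagree)

Row averages: A1=3.875, A2=3.4, A3=3.35, A4=2.575, A5=0.225, A6=4.5, A7=0.95
Highest average = 4.5 → A6.
Row maxima: A1=6.5, A2=8.3, A3=5.4, A4=9.7, A5=8.7, A6=7.9, A7=8.3
Best best-case = 9.7 → A4.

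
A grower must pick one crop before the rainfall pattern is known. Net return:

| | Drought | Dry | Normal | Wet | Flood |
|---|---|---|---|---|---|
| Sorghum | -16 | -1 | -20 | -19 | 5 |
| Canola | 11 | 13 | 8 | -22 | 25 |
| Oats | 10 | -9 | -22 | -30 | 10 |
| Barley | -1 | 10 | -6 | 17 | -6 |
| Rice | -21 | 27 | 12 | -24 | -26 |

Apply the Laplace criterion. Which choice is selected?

Canola

Row averages: Sorghum=-10.2, Canola=7, Oats=-8.2, Barley=2.8, Rice=-6.4
Highest average = 7 → Canola.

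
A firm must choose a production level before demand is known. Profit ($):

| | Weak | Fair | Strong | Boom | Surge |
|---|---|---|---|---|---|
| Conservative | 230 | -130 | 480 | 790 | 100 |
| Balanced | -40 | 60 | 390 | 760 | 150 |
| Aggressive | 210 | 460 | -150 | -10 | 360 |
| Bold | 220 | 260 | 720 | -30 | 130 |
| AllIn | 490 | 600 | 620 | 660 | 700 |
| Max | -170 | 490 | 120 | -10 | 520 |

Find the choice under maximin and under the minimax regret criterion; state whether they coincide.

Row minima: Conservative=-130, Balanced=-40, Aggressive=-150, Bold=-30, AllIn=490, Max=-170
Best worst-case = 490 → AllIn.
Column bests: Weak=490, Fair=600, Strong=720, Boom=790, Surge=700.
Conservative regrets: 260, 730, 240, 0, 600 → max 730
Balanced regrets: 530, 540, 330, 30, 550 → max 550
Aggressive regrets: 280, 140, 870, 800, 340 → max 870
Bold regrets: 270, 340, 0, 820, 570 → max 820
AllIn regrets: 0, 0, 100, 130, 0 → max 130
Max regrets: 660, 110, 600, 800, 180 → max 800
Smallest max regret = 130 → AllIn.

maximin → AllIn; minimax regret → AllIn (agree)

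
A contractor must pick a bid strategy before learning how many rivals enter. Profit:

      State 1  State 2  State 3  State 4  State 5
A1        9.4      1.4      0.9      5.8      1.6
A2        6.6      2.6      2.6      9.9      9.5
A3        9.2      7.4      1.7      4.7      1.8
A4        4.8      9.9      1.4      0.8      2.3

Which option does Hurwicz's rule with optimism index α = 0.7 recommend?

A1: 0.7·9.4 + 0.3·0.9 = 6.85
A2: 0.7·9.9 + 0.3·2.6 = 7.71
A3: 0.7·9.2 + 0.3·1.7 = 6.95
A4: 0.7·9.9 + 0.3·0.8 = 7.17
Highest Hurwicz score = 7.71 → A2.

A2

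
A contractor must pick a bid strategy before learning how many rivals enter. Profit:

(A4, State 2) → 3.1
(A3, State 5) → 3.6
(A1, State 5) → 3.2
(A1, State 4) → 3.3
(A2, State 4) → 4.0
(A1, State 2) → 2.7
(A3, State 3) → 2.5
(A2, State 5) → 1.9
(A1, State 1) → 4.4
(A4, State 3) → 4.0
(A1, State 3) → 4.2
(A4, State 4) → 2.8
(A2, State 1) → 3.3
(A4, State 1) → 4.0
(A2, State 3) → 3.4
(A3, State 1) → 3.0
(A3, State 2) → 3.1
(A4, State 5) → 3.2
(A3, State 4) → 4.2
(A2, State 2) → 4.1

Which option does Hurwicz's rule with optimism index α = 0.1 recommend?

A4

A1: 0.1·4.4 + 0.9·2.7 = 2.87
A2: 0.1·4.1 + 0.9·1.9 = 2.12
A3: 0.1·4.2 + 0.9·2.5 = 2.67
A4: 0.1·4.0 + 0.9·2.8 = 2.92
Highest Hurwicz score = 2.92 → A4.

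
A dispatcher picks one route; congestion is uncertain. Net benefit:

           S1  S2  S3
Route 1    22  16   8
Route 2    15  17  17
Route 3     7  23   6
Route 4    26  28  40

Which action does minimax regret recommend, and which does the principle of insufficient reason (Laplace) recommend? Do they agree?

minimax regret → Route 4; laplace → Route 4 (agree)

Column bests: S1=26, S2=28, S3=40.
Route 1 regrets: 4, 12, 32 → max 32
Route 2 regrets: 11, 11, 23 → max 23
Route 3 regrets: 19, 5, 34 → max 34
Route 4 regrets: 0, 0, 0 → max 0
Smallest max regret = 0 → Route 4.
Row averages: Route 1=46/3, Route 2=49/3, Route 3=12, Route 4=94/3
Highest average = 94/3 → Route 4.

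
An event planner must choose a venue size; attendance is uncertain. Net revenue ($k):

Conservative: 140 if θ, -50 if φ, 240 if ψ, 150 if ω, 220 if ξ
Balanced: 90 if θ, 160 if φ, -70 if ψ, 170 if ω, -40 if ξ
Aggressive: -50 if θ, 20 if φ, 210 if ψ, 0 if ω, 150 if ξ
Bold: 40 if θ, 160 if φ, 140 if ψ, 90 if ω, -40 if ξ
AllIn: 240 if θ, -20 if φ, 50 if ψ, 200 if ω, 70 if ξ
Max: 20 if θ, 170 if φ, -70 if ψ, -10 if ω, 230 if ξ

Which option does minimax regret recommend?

AllIn

Column bests: θ=240, φ=170, ψ=240, ω=200, ξ=230.
Conservative regrets: 100, 220, 0, 50, 10 → max 220
Balanced regrets: 150, 10, 310, 30, 270 → max 310
Aggressive regrets: 290, 150, 30, 200, 80 → max 290
Bold regrets: 200, 10, 100, 110, 270 → max 270
AllIn regrets: 0, 190, 190, 0, 160 → max 190
Max regrets: 220, 0, 310, 210, 0 → max 310
Smallest max regret = 190 → AllIn.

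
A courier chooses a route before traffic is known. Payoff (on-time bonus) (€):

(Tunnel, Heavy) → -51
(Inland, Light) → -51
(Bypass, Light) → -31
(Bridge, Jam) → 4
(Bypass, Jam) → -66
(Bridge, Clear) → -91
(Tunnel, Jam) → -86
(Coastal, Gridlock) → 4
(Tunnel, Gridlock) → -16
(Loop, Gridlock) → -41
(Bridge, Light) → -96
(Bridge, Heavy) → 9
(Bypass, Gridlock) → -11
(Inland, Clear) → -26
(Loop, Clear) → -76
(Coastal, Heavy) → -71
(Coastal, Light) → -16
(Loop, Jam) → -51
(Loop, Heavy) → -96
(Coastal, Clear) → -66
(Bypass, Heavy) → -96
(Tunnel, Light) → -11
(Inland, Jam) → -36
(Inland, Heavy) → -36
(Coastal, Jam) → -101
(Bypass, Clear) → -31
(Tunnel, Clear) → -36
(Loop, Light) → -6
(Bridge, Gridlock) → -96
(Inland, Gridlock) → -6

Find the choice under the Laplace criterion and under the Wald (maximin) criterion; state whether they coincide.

Row averages: Tunnel=-40, Bridge=-54, Coastal=-50, Bypass=-47, Loop=-54, Inland=-31
Highest average = -31 → Inland.
Row minima: Tunnel=-86, Bridge=-96, Coastal=-101, Bypass=-96, Loop=-96, Inland=-51
Best worst-case = -51 → Inland.

laplace → Inland; maximin → Inland (agree)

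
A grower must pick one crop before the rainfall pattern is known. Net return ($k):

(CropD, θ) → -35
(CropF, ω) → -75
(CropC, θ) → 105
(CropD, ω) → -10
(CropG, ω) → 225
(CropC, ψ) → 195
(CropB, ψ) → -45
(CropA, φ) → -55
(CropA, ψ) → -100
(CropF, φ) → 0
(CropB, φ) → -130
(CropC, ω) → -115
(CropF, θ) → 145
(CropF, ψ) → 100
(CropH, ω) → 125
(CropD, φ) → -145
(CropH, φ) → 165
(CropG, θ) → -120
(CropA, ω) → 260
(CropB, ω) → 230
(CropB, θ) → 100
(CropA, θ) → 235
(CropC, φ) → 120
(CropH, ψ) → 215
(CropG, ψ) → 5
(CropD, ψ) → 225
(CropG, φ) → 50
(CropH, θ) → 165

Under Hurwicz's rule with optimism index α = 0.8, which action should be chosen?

CropH

CropF: 0.8·145 + 0.2·(-75) = 101
CropA: 0.8·260 + 0.2·(-100) = 188
CropC: 0.8·195 + 0.2·(-115) = 133
CropB: 0.8·230 + 0.2·(-130) = 158
CropD: 0.8·225 + 0.2·(-145) = 151
CropH: 0.8·215 + 0.2·125 = 197
CropG: 0.8·225 + 0.2·(-120) = 156
Highest Hurwicz score = 197 → CropH.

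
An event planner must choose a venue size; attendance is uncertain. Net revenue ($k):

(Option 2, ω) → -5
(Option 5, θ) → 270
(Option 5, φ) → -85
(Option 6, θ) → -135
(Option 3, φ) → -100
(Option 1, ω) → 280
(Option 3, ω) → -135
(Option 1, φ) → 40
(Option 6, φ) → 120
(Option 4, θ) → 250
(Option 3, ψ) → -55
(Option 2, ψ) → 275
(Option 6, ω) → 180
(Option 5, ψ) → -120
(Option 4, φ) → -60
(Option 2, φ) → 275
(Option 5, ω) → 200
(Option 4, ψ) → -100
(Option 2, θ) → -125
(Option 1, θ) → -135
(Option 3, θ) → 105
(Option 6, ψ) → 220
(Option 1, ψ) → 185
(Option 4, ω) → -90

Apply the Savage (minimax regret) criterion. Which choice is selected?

Option 4

Column bests: θ=270, φ=275, ψ=275, ω=280.
Option 1 regrets: 405, 235, 90, 0 → max 405
Option 2 regrets: 395, 0, 0, 285 → max 395
Option 3 regrets: 165, 375, 330, 415 → max 415
Option 4 regrets: 20, 335, 375, 370 → max 375
Option 5 regrets: 0, 360, 395, 80 → max 395
Option 6 regrets: 405, 155, 55, 100 → max 405
Smallest max regret = 375 → Option 4.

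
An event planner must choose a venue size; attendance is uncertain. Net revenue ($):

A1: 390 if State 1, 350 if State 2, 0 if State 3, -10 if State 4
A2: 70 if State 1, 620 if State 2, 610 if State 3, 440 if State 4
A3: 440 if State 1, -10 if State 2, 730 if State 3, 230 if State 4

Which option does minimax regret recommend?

Column bests: State 1=440, State 2=620, State 3=730, State 4=440.
A1 regrets: 50, 270, 730, 450 → max 730
A2 regrets: 370, 0, 120, 0 → max 370
A3 regrets: 0, 630, 0, 210 → max 630
Smallest max regret = 370 → A2.

A2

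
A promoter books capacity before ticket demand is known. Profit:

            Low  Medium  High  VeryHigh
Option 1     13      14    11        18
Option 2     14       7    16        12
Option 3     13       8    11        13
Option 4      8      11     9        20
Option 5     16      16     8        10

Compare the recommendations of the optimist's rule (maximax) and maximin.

Row maxima: Option 1=18, Option 2=16, Option 3=13, Option 4=20, Option 5=16
Best best-case = 20 → Option 4.
Row minima: Option 1=11, Option 2=7, Option 3=8, Option 4=8, Option 5=8
Best worst-case = 11 → Option 1.

maximax → Option 4; maximin → Option 1 (disagree)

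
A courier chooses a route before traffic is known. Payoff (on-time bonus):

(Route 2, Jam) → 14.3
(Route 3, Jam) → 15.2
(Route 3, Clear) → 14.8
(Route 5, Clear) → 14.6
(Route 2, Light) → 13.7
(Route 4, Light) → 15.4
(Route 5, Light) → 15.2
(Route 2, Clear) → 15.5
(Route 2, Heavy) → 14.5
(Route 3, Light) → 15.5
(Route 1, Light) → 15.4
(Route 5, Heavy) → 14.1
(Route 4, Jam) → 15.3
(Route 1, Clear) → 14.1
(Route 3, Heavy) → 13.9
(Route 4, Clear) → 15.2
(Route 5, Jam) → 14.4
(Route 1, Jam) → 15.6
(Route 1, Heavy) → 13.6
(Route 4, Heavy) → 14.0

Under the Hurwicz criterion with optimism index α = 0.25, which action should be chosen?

Route 1: 0.25·15.6 + 0.75·13.6 = 14.1
Route 2: 0.25·15.5 + 0.75·13.7 = 14.15
Route 3: 0.25·15.5 + 0.75·13.9 = 14.3
Route 4: 0.25·15.4 + 0.75·14.0 = 14.35
Route 5: 0.25·15.2 + 0.75·14.1 = 14.375
Highest Hurwicz score = 14.375 → Route 5.

Route 5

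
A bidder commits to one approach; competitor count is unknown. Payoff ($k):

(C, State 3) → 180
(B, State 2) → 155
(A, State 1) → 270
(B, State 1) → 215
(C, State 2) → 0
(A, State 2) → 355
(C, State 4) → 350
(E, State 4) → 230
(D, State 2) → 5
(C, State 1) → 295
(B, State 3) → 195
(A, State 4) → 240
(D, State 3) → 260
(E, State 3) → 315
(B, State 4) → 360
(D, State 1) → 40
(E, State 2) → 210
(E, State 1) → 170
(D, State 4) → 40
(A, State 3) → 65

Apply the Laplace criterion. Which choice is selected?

A

Row averages: A=232.5, B=231.25, C=206.25, D=86.25, E=231.25
Highest average = 232.5 → A.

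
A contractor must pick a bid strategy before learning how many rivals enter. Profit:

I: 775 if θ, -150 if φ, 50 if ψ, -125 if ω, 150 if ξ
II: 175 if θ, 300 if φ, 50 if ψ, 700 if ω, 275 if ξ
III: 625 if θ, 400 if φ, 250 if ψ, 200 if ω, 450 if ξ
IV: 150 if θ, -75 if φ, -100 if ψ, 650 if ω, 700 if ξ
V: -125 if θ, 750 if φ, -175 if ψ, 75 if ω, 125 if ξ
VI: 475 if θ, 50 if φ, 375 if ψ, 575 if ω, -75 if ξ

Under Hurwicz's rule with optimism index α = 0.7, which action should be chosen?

II

I: 0.7·775 + 0.3·(-150) = 497.5
II: 0.7·700 + 0.3·50 = 505
III: 0.7·625 + 0.3·200 = 497.5
IV: 0.7·700 + 0.3·(-100) = 460
V: 0.7·750 + 0.3·(-175) = 472.5
VI: 0.7·575 + 0.3·(-75) = 380
Highest Hurwicz score = 505 → II.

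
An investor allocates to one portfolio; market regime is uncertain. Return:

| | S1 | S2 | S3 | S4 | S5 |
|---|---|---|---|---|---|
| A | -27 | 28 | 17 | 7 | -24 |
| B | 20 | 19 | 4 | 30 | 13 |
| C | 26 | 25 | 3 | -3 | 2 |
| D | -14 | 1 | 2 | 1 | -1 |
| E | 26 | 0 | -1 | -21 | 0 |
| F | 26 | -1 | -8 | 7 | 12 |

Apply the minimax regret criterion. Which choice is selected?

Column bests: S1=26, S2=28, S3=17, S4=30, S5=13.
A regrets: 53, 0, 0, 23, 37 → max 53
B regrets: 6, 9, 13, 0, 0 → max 13
C regrets: 0, 3, 14, 33, 11 → max 33
D regrets: 40, 27, 15, 29, 14 → max 40
E regrets: 0, 28, 18, 51, 13 → max 51
F regrets: 0, 29, 25, 23, 1 → max 29
Smallest max regret = 13 → B.

B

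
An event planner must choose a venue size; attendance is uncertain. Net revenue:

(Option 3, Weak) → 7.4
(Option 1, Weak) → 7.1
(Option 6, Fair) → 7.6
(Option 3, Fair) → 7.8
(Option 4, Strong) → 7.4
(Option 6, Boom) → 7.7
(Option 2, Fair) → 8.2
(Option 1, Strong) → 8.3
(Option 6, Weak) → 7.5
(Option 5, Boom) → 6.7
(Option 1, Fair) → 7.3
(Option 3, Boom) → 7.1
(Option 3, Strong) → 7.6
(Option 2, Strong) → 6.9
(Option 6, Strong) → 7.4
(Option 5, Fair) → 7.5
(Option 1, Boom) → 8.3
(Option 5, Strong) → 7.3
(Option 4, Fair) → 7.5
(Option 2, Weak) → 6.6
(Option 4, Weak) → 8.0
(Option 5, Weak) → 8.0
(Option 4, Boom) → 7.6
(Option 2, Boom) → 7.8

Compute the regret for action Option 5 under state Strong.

1.0

Best payoff under Strong is 8.3.
Regret = 8.3 − 7.3 = 1.0.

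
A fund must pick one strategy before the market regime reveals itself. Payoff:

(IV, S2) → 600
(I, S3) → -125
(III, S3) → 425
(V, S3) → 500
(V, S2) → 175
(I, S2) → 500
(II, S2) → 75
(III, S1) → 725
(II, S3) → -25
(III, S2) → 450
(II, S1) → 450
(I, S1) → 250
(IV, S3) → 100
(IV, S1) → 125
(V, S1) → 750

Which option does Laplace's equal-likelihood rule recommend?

Row averages: I=625/3, II=500/3, III=1600/3, IV=275, V=475
Highest average = 1600/3 → III.

III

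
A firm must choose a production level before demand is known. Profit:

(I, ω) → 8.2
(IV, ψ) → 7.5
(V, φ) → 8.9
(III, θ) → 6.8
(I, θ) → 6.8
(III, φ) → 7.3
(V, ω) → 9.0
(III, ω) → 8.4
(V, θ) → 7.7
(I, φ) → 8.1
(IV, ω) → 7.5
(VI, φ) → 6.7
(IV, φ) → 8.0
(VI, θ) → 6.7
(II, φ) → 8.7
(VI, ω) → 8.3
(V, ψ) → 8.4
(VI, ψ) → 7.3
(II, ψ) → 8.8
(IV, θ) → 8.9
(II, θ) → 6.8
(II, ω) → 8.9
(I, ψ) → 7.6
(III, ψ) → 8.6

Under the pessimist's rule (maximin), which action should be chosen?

V

Row minima: I=6.8, II=6.8, III=6.8, IV=7.5, V=7.7, VI=6.7
Best worst-case = 7.7 → V.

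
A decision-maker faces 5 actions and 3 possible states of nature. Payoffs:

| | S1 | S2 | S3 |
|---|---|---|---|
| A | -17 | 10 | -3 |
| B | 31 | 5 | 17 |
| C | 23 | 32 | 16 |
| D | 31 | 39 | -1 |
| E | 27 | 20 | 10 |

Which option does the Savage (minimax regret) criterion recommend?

Column bests: S1=31, S2=39, S3=17.
A regrets: 48, 29, 20 → max 48
B regrets: 0, 34, 0 → max 34
C regrets: 8, 7, 1 → max 8
D regrets: 0, 0, 18 → max 18
E regrets: 4, 19, 7 → max 19
Smallest max regret = 8 → C.

C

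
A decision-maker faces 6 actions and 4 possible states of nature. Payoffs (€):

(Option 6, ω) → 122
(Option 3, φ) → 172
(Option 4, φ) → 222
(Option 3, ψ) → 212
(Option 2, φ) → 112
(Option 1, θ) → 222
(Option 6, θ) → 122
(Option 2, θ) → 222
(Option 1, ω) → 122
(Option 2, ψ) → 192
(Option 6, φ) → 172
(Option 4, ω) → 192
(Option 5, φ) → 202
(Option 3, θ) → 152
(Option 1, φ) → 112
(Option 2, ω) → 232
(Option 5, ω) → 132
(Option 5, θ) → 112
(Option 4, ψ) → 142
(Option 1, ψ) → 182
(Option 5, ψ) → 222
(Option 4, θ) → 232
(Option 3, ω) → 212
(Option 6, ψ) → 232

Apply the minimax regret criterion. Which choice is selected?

Column bests: θ=232, φ=222, ψ=232, ω=232.
Option 1 regrets: 10, 110, 50, 110 → max 110
Option 2 regrets: 10, 110, 40, 0 → max 110
Option 3 regrets: 80, 50, 20, 20 → max 80
Option 4 regrets: 0, 0, 90, 40 → max 90
Option 5 regrets: 120, 20, 10, 100 → max 120
Option 6 regrets: 110, 50, 0, 110 → max 110
Smallest max regret = 80 → Option 3.

Option 3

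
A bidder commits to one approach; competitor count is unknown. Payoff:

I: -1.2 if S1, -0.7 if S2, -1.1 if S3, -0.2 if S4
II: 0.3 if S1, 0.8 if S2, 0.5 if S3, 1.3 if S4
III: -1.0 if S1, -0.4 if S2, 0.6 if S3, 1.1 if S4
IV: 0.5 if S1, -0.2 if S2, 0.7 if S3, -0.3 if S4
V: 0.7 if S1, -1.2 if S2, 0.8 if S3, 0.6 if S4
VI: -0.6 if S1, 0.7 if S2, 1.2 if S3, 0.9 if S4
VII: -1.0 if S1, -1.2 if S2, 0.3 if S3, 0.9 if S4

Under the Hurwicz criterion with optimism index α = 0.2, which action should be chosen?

II

I: 0.2·(-0.2) + 0.8·(-1.2) = -1
II: 0.2·1.3 + 0.8·0.3 = 0.5
III: 0.2·1.1 + 0.8·(-1.0) = -0.58
IV: 0.2·0.7 + 0.8·(-0.3) = -0.1
V: 0.2·0.8 + 0.8·(-1.2) = -0.8
VI: 0.2·1.2 + 0.8·(-0.6) = -0.24
VII: 0.2·0.9 + 0.8·(-1.2) = -0.78
Highest Hurwicz score = 0.5 → II.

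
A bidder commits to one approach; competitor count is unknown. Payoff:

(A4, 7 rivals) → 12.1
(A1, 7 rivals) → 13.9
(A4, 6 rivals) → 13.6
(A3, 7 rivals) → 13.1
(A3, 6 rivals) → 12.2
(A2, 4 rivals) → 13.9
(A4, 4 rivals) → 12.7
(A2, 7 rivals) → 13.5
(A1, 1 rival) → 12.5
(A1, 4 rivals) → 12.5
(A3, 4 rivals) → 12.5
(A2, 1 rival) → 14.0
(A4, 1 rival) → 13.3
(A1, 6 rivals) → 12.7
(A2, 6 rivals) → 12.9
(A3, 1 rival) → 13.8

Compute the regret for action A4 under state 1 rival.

Best payoff under 1 rival is 14.0.
Regret = 14.0 − 13.3 = 0.7.

0.7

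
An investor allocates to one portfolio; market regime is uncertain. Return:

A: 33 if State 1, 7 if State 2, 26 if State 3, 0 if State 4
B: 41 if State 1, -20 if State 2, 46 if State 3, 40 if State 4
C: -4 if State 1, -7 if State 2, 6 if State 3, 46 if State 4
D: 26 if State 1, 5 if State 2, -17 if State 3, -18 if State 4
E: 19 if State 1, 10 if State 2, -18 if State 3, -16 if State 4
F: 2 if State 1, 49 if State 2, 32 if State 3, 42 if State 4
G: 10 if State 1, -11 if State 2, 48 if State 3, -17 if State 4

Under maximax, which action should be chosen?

Row maxima: A=33, B=46, C=46, D=26, E=19, F=49, G=48
Best best-case = 49 → F.

F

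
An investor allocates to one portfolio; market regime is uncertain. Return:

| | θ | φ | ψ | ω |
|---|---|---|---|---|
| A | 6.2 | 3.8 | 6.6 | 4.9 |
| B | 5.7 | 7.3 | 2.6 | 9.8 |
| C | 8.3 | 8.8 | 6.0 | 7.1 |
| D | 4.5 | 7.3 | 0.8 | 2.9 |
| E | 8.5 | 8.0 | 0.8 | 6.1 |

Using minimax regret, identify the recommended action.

C

Column bests: θ=8.5, φ=8.8, ψ=6.6, ω=9.8.
A regrets: 2.3, 5.0, 0.0, 4.9 → max 5.0
B regrets: 2.8, 1.5, 4.0, 0.0 → max 4.0
C regrets: 0.2, 0.0, 0.6, 2.7 → max 2.7
D regrets: 4.0, 1.5, 5.8, 6.9 → max 6.9
E regrets: 0.0, 0.8, 5.8, 3.7 → max 5.8
Smallest max regret = 2.7 → C.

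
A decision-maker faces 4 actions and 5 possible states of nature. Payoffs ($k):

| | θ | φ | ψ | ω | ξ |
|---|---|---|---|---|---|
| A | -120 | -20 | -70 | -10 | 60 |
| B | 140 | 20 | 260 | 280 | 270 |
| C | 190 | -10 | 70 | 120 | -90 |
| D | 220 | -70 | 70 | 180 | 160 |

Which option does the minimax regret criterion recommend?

Column bests: θ=220, φ=20, ψ=260, ω=280, ξ=270.
A regrets: 340, 40, 330, 290, 210 → max 340
B regrets: 80, 0, 0, 0, 0 → max 80
C regrets: 30, 30, 190, 160, 360 → max 360
D regrets: 0, 90, 190, 100, 110 → max 190
Smallest max regret = 80 → B.

B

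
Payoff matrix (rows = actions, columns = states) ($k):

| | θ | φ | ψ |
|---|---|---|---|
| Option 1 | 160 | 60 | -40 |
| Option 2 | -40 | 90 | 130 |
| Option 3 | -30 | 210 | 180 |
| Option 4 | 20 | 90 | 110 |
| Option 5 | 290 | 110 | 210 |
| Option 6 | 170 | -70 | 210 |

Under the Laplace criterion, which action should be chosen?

Row averages: Option 1=60, Option 2=60, Option 3=120, Option 4=220/3, Option 5=610/3, Option 6=310/3
Highest average = 610/3 → Option 5.

Option 5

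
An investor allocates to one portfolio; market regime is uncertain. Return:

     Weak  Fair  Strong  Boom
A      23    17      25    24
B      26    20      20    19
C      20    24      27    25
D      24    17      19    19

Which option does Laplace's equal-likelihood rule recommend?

Row averages: A=22.25, B=21.25, C=24, D=19.75
Highest average = 24 → C.

C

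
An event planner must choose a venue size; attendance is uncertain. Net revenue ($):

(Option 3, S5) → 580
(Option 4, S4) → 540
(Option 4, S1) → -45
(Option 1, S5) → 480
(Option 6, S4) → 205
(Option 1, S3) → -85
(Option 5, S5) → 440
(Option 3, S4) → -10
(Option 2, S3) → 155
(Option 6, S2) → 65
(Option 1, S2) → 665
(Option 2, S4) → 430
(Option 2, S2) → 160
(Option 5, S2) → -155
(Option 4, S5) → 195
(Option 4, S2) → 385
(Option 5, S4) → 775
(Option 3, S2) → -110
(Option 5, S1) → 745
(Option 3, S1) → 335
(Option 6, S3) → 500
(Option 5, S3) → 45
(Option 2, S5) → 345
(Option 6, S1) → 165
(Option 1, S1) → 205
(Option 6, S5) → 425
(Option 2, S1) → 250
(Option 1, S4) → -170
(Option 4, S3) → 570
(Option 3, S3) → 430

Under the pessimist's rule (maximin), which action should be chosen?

Row minima: Option 1=-170, Option 2=155, Option 3=-110, Option 4=-45, Option 5=-155, Option 6=65
Best worst-case = 155 → Option 2.

Option 2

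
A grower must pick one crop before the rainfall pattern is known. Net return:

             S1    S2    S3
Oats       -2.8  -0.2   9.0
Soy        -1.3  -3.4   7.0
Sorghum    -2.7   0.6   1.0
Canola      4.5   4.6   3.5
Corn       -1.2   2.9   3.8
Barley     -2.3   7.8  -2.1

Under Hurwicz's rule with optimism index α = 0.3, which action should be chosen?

Oats: 0.3·9.0 + 0.7·(-2.8) = 0.74
Soy: 0.3·7.0 + 0.7·(-3.4) = -0.28
Sorghum: 0.3·1.0 + 0.7·(-2.7) = -1.59
Canola: 0.3·4.6 + 0.7·3.5 = 3.83
Corn: 0.3·3.8 + 0.7·(-1.2) = 0.3
Barley: 0.3·7.8 + 0.7·(-2.3) = 0.73
Highest Hurwicz score = 3.83 → Canola.

Canola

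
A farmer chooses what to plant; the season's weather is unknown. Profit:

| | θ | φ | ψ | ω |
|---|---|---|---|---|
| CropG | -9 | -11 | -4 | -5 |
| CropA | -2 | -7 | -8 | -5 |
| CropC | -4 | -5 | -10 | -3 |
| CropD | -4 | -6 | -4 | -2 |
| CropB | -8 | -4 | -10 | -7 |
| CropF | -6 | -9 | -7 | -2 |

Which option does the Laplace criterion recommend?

Row averages: CropG=-7.25, CropA=-5.5, CropC=-5.5, CropD=-4, CropB=-7.25, CropF=-6
Highest average = -4 → CropD.

CropD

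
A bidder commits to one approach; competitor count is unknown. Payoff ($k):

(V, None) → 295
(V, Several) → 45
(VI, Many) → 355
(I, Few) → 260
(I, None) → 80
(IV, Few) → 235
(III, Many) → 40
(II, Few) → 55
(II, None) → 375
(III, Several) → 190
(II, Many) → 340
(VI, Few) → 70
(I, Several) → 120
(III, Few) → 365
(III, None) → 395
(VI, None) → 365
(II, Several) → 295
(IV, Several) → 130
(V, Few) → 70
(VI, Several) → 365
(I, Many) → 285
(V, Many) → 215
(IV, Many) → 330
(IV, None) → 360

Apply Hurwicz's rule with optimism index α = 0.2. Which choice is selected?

IV

I: 0.2·285 + 0.8·80 = 121
II: 0.2·375 + 0.8·55 = 119
III: 0.2·395 + 0.8·40 = 111
IV: 0.2·360 + 0.8·130 = 176
V: 0.2·295 + 0.8·45 = 95
VI: 0.2·365 + 0.8·70 = 129
Highest Hurwicz score = 176 → IV.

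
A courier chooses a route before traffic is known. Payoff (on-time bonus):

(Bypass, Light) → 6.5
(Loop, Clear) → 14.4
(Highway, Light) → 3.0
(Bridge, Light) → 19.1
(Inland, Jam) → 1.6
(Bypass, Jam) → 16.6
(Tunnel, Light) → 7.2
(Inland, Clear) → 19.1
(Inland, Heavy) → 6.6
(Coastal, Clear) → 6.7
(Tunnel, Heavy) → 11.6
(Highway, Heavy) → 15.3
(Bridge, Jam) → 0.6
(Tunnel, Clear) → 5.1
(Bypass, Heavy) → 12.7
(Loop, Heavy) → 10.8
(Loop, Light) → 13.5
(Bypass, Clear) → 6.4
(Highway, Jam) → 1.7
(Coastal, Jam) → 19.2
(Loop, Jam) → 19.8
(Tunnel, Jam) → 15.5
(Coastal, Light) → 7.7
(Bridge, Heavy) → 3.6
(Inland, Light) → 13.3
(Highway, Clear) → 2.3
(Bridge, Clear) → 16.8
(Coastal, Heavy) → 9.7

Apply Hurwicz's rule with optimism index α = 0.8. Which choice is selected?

Loop: 0.8·19.8 + 0.2·10.8 = 18
Inland: 0.8·19.1 + 0.2·1.6 = 15.6
Bypass: 0.8·16.6 + 0.2·6.4 = 14.56
Tunnel: 0.8·15.5 + 0.2·5.1 = 13.42
Coastal: 0.8·19.2 + 0.2·6.7 = 16.7
Highway: 0.8·15.3 + 0.2·1.7 = 12.58
Bridge: 0.8·19.1 + 0.2·0.6 = 15.4
Highest Hurwicz score = 18 → Loop.

Loop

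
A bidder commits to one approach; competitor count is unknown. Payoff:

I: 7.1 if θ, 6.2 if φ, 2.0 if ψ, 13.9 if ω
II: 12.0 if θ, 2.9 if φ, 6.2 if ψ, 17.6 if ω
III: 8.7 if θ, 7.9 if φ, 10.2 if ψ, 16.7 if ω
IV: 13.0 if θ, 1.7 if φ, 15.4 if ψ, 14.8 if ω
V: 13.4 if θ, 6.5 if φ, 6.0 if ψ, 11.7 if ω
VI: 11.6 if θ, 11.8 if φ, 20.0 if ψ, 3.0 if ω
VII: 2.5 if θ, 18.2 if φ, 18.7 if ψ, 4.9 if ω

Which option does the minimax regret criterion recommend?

III

Column bests: θ=13.4, φ=18.2, ψ=20.0, ω=17.6.
I regrets: 6.3, 12.0, 18.0, 3.7 → max 18.0
II regrets: 1.4, 15.3, 13.8, 0.0 → max 15.3
III regrets: 4.7, 10.3, 9.8, 0.9 → max 10.3
IV regrets: 0.4, 16.5, 4.6, 2.8 → max 16.5
V regrets: 0.0, 11.7, 14.0, 5.9 → max 14.0
VI regrets: 1.8, 6.4, 0.0, 14.6 → max 14.6
VII regrets: 10.9, 0.0, 1.3, 12.7 → max 12.7
Smallest max regret = 10.3 → III.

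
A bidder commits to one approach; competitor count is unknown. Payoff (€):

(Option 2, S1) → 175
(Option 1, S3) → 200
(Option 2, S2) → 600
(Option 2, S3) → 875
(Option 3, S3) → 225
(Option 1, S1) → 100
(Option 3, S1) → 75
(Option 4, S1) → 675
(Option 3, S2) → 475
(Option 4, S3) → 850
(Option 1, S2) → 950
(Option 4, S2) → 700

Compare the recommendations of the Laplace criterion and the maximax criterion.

Row averages: Option 1=1250/3, Option 2=550, Option 3=775/3, Option 4=2225/3
Highest average = 2225/3 → Option 4.
Row maxima: Option 1=950, Option 2=875, Option 3=475, Option 4=850
Best best-case = 950 → Option 1.

laplace → Option 4; maximax → Option 1 (disagree)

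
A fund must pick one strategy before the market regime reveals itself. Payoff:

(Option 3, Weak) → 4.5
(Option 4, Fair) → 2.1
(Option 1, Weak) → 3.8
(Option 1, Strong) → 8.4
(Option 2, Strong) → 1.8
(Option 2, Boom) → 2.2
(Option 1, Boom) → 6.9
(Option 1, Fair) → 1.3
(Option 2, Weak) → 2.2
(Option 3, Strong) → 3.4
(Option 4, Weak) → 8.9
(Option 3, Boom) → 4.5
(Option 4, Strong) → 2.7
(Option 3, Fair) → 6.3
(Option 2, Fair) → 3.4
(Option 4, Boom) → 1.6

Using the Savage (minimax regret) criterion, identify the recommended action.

Option 3

Column bests: Weak=8.9, Fair=6.3, Strong=8.4, Boom=6.9.
Option 1 regrets: 5.1, 5.0, 0.0, 0.0 → max 5.1
Option 2 regrets: 6.7, 2.9, 6.6, 4.7 → max 6.7
Option 3 regrets: 4.4, 0.0, 5.0, 2.4 → max 5.0
Option 4 regrets: 0.0, 4.2, 5.7, 5.3 → max 5.7
Smallest max regret = 5.0 → Option 3.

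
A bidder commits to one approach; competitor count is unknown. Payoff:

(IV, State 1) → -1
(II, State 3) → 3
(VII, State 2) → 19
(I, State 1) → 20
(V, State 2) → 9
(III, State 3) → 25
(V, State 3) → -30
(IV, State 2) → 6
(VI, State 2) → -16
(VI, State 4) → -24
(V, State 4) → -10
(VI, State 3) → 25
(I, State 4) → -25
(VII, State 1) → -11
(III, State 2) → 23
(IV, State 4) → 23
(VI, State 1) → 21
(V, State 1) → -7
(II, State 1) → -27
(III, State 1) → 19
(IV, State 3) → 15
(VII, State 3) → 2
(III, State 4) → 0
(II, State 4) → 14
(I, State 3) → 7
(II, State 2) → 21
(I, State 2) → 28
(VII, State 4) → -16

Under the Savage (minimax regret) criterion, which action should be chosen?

IV

Column bests: State 1=21, State 2=28, State 3=25, State 4=23.
I regrets: 1, 0, 18, 48 → max 48
II regrets: 48, 7, 22, 9 → max 48
III regrets: 2, 5, 0, 23 → max 23
IV regrets: 22, 22, 10, 0 → max 22
V regrets: 28, 19, 55, 33 → max 55
VI regrets: 0, 44, 0, 47 → max 47
VII regrets: 32, 9, 23, 39 → max 39
Smallest max regret = 22 → IV.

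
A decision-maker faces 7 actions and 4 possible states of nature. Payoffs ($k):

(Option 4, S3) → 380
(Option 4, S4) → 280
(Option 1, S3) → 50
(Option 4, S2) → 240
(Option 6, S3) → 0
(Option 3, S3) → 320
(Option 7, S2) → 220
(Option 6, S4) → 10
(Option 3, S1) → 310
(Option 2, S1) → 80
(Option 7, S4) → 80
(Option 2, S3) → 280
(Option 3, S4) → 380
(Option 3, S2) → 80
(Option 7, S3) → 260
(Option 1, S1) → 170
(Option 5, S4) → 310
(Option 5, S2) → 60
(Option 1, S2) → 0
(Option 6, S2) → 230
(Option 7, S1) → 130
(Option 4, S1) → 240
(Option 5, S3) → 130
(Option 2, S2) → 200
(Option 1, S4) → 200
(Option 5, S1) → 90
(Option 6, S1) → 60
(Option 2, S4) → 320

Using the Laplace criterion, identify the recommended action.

Option 4

Row averages: Option 1=105, Option 2=220, Option 3=272.5, Option 4=285, Option 5=147.5, Option 6=75, Option 7=172.5
Highest average = 285 → Option 4.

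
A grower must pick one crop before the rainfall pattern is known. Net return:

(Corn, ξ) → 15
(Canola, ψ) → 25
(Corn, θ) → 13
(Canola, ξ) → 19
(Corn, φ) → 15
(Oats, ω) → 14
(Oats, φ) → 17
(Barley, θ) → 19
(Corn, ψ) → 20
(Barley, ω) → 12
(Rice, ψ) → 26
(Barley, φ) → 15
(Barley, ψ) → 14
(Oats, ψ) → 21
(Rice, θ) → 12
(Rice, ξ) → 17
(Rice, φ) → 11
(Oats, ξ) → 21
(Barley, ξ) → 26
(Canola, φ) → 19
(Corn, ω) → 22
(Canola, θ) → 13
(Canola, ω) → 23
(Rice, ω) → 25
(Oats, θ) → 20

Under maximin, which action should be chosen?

Row minima: Rice=11, Oats=14, Canola=13, Barley=12, Corn=13
Best worst-case = 14 → Oats.

Oats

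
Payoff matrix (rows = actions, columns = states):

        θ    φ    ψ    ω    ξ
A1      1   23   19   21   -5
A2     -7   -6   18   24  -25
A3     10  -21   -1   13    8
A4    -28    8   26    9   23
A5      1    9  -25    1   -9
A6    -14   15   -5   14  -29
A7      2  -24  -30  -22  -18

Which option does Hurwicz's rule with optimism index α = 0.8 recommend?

A1: 0.8·23 + 0.2·(-5) = 17.4
A2: 0.8·24 + 0.2·(-25) = 14.2
A3: 0.8·13 + 0.2·(-21) = 6.2
A4: 0.8·26 + 0.2·(-28) = 15.2
A5: 0.8·9 + 0.2·(-25) = 2.2
A6: 0.8·15 + 0.2·(-29) = 6.2
A7: 0.8·2 + 0.2·(-30) = -4.4
Highest Hurwicz score = 17.4 → A1.

A1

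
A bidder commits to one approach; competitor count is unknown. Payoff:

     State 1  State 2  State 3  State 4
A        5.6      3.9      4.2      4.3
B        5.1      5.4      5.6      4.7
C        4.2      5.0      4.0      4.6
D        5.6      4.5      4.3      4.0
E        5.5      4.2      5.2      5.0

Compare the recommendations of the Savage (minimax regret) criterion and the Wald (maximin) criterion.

minimax regret → B; maximin → B (agree)

Column bests: State 1=5.6, State 2=5.4, State 3=5.6, State 4=5.0.
A regrets: 0.0, 1.5, 1.4, 0.7 → max 1.5
B regrets: 0.5, 0.0, 0.0, 0.3 → max 0.5
C regrets: 1.4, 0.4, 1.6, 0.4 → max 1.6
D regrets: 0.0, 0.9, 1.3, 1.0 → max 1.3
E regrets: 0.1, 1.2, 0.4, 0.0 → max 1.2
Smallest max regret = 0.5 → B.
Row minima: A=3.9, B=4.7, C=4.0, D=4.0, E=4.2
Best worst-case = 4.7 → B.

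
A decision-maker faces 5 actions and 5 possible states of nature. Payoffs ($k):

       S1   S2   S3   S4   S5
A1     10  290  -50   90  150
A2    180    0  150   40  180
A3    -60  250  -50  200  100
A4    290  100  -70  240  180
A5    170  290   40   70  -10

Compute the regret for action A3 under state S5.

80

Best payoff under S5 is 180.
Regret = 180 − 100 = 80.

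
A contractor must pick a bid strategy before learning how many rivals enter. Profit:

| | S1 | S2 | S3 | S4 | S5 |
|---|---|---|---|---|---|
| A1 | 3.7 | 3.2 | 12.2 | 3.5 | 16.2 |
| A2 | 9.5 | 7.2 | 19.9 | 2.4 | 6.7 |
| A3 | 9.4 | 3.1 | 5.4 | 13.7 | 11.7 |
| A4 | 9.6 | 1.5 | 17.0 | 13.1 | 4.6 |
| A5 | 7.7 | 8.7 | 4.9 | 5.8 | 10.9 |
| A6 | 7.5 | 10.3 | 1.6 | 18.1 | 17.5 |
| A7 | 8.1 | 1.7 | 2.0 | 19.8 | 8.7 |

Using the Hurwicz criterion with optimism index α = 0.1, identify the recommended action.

A1: 0.1·16.2 + 0.9·3.2 = 4.5
A2: 0.1·19.9 + 0.9·2.4 = 4.15
A3: 0.1·13.7 + 0.9·3.1 = 4.16
A4: 0.1·17.0 + 0.9·1.5 = 3.05
A5: 0.1·10.9 + 0.9·4.9 = 5.5
A6: 0.1·18.1 + 0.9·1.6 = 3.25
A7: 0.1·19.8 + 0.9·1.7 = 3.51
Highest Hurwicz score = 5.5 → A5.

A5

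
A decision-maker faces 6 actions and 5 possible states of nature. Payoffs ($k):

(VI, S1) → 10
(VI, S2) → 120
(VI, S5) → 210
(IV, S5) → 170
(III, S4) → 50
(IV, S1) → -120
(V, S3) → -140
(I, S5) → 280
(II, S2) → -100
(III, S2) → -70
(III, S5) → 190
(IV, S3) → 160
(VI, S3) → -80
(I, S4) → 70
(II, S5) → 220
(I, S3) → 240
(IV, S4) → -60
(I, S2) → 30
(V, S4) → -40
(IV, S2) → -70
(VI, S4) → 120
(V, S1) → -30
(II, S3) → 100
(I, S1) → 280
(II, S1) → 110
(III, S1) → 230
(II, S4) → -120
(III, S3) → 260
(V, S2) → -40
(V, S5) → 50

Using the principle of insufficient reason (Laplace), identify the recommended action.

I

Row averages: I=180, II=42, III=132, IV=16, V=-40, VI=76
Highest average = 180 → I.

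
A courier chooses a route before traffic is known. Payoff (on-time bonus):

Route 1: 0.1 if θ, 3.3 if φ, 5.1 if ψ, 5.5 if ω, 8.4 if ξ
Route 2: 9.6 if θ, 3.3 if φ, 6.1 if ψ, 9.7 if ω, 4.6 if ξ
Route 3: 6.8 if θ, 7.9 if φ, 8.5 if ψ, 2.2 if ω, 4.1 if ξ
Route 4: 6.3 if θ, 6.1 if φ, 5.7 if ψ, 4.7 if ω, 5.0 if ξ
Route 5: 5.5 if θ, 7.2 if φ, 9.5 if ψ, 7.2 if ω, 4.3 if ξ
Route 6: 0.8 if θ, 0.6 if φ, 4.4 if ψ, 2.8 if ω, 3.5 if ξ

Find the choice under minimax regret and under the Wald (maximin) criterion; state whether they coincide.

minimax regret → Route 5; maximin → Route 4 (disagree)

Column bests: θ=9.6, φ=7.9, ψ=9.5, ω=9.7, ξ=8.4.
Route 1 regrets: 9.5, 4.6, 4.4, 4.2, 0.0 → max 9.5
Route 2 regrets: 0.0, 4.6, 3.4, 0.0, 3.8 → max 4.6
Route 3 regrets: 2.8, 0.0, 1.0, 7.5, 4.3 → max 7.5
Route 4 regrets: 3.3, 1.8, 3.8, 5.0, 3.4 → max 5.0
Route 5 regrets: 4.1, 0.7, 0.0, 2.5, 4.1 → max 4.1
Route 6 regrets: 8.8, 7.3, 5.1, 6.9, 4.9 → max 8.8
Smallest max regret = 4.1 → Route 5.
Row minima: Route 1=0.1, Route 2=3.3, Route 3=2.2, Route 4=4.7, Route 5=4.3, Route 6=0.6
Best worst-case = 4.7 → Route 4.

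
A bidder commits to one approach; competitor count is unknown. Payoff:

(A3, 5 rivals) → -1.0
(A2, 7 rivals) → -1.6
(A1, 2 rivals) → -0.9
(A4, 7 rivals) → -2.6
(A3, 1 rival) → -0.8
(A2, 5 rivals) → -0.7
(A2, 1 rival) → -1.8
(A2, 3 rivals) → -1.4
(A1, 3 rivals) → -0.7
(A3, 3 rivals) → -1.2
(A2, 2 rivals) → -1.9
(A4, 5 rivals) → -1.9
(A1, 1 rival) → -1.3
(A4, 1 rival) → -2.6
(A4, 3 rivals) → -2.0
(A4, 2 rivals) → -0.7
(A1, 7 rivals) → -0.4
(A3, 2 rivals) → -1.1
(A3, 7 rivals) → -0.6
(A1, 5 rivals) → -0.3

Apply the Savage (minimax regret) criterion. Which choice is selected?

Column bests: 1 rival=-0.8, 2 rivals=-0.7, 3 rivals=-0.7, 5 rivals=-0.3, 7 rivals=-0.4.
A1 regrets: 0.5, 0.2, 0.0, 0.0, 0.0 → max 0.5
A2 regrets: 1.0, 1.2, 0.7, 0.4, 1.2 → max 1.2
A3 regrets: 0.0, 0.4, 0.5, 0.7, 0.2 → max 0.7
A4 regrets: 1.8, 0.0, 1.3, 1.6, 2.2 → max 2.2
Smallest max regret = 0.5 → A1.

A1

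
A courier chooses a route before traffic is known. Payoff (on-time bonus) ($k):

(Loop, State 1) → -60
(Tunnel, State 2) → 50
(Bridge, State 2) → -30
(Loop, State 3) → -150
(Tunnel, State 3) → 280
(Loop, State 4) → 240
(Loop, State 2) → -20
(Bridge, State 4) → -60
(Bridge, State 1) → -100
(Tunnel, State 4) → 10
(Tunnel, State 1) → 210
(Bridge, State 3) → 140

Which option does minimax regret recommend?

Column bests: State 1=210, State 2=50, State 3=280, State 4=240.
Tunnel regrets: 0, 0, 0, 230 → max 230
Loop regrets: 270, 70, 430, 0 → max 430
Bridge regrets: 310, 80, 140, 300 → max 310
Smallest max regret = 230 → Tunnel.

Tunnel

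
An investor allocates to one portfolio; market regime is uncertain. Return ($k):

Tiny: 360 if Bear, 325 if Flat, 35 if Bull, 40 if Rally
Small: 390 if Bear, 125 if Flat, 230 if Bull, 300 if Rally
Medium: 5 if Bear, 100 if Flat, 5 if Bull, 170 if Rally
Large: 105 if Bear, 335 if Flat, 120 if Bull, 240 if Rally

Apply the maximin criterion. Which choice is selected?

Row minima: Tiny=35, Small=125, Medium=5, Large=105
Best worst-case = 125 → Small.

Small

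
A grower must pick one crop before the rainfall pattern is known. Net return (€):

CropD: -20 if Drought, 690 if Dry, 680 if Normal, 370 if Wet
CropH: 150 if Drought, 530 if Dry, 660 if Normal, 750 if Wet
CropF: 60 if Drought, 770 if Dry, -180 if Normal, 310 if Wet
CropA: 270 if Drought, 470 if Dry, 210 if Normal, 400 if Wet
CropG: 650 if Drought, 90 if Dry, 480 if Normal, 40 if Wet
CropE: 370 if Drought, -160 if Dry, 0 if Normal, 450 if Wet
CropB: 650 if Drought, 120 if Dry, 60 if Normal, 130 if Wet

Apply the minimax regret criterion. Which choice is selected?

Column bests: Drought=650, Dry=770, Normal=680, Wet=750.
CropD regrets: 670, 80, 0, 380 → max 670
CropH regrets: 500, 240, 20, 0 → max 500
CropF regrets: 590, 0, 860, 440 → max 860
CropA regrets: 380, 300, 470, 350 → max 470
CropG regrets: 0, 680, 200, 710 → max 710
CropE regrets: 280, 930, 680, 300 → max 930
CropB regrets: 0, 650, 620, 620 → max 650
Smallest max regret = 470 → CropA.

CropA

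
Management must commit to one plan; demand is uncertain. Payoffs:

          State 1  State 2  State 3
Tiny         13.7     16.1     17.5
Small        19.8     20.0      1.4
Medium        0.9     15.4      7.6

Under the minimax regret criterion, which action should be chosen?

Column bests: State 1=19.8, State 2=20.0, State 3=17.5.
Tiny regrets: 6.1, 3.9, 0.0 → max 6.1
Small regrets: 0.0, 0.0, 16.1 → max 16.1
Medium regrets: 18.9, 4.6, 9.9 → max 18.9
Smallest max regret = 6.1 → Tiny.

Tiny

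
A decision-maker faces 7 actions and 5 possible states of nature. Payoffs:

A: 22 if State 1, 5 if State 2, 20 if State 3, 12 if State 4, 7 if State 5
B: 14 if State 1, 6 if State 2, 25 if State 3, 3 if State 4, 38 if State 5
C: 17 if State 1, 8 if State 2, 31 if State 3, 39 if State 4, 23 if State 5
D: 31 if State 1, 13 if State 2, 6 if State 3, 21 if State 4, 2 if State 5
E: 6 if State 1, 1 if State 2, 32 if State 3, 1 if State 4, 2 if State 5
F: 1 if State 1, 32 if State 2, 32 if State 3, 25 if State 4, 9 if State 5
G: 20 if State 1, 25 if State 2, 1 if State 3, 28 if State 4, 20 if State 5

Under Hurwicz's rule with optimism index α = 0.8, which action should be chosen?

A: 0.8·22 + 0.2·5 = 18.6
B: 0.8·38 + 0.2·3 = 31
C: 0.8·39 + 0.2·8 = 32.8
D: 0.8·31 + 0.2·2 = 25.2
E: 0.8·32 + 0.2·1 = 25.8
F: 0.8·32 + 0.2·1 = 25.8
G: 0.8·28 + 0.2·1 = 22.6
Highest Hurwicz score = 32.8 → C.

C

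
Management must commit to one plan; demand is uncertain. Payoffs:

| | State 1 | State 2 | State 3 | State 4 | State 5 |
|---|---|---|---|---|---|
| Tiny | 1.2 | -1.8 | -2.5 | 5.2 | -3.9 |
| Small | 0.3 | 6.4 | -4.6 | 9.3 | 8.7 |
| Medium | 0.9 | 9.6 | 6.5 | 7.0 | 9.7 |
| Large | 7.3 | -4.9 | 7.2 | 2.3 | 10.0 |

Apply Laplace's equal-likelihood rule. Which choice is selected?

Row averages: Tiny=-0.36, Small=4.02, Medium=6.74, Large=4.38
Highest average = 6.74 → Medium.

Medium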